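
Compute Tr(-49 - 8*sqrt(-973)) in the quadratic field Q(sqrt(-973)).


Tr(a + b*sqrt(d)) = (a + b*sqrt(d)) + (a - b*sqrt(d)) = 2a
= 2 * (-49)
= -98

-98


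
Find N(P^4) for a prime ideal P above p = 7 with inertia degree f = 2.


N(P^a) = p^(a*f)
= 7^(4*2)
= 7^8
= 5764801

5764801


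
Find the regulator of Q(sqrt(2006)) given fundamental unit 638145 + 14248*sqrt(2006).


epsilon = 638145 + 14248*sqrt(2006)
= 1.2763e+06
R = ln(1.2763e+06)
= 14.0595

14.0595


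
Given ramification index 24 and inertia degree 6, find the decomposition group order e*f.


|D_P| = e * f
= 24 * 6
= 144

144


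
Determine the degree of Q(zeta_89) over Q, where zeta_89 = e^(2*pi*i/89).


The degree equals Euler's totient phi(89).
89 = 89
phi(89) = 88

88


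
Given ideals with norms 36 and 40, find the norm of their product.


N(IJ) = N(I) * N(J)
= 36 * 40
= 1440

1440


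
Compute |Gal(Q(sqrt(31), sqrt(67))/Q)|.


The 2 square roots of distinct primes are multiplicatively independent over Q,
so [K:Q] = 2^2 and Gal(K/Q) is isomorphic to (Z/2Z)^2.
|Gal| = 2^2 = 4

4


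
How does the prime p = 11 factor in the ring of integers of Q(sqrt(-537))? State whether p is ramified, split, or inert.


K = Q(sqrt(-537)). Since d mod 4 = 3, disc(K) = -2148.
Check p | disc: -2148 mod 11 = 8.
p does not divide disc. Compute Legendre symbol (d/p):
2^((11-1)/2) mod 11 = -1
(d/p) = -1, so p is inert: (p) stays prime with e=1, f=2, g=1.
Therefore p is inert.

inert


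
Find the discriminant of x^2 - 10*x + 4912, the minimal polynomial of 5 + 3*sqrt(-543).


The element 5 + 3*sqrt(-543) has minimal polynomial:
x^2 - 10*x + 4912
Discriminant = (-10)^2 - 4*(4912)
= 100 - 19648
= -19548

-19548


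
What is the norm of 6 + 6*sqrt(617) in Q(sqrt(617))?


N(a + b*sqrt(d)) = a^2 - d*b^2
= (6)^2 - (617)*(6)^2
= 36 - 22212
= -22176

-22176


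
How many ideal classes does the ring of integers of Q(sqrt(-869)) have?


K = Q(sqrt(-869)). d mod 4 = 3, so D = disc(K) = 4d = -3476
h(K) equals the number of primitive reduced positive-definite forms (a, b, c) = a*x^2 + b*x*y + c*y^2 with b^2 - 4ac = D,
where reduced means |b| <= a <= c, with b >= 0 whenever |b| = a or a = c, and primitive means gcd(a, b, c) = 1.
Reduced forces 3a^2 <= |D| = 3476, so 1 <= a <= 34; b must have the parity of D, and c = (b^2 - D)/(4a) must be an integer >= a.
Enumerate a = 1..34, b in [-a, a]:
  a=1: (1, 0, 869)  [1]
  a=2: (2, 2, 435)  [1]
  a=3: (3, -2, 290), (3, 2, 290)  [2]
  a=4: none
  a=5: (5, -2, 174), (5, 2, 174)  [2]
  a=6: (6, -2, 145), (6, 2, 145)  [2]
  a=7..8: none
  a=9: (9, -4, 97), (9, 4, 97)  [2]
  a=10: (10, -2, 87), (10, 2, 87)  [2]
  a=11: (11, 0, 79)  [1]
  a=12..14: none
  a=15: (15, -8, 59), (15, -2, 58), (15, 2, 58), (15, 8, 59)  [4]
  a=16: none
  a=17: (17, -14, 54), (17, 14, 54)  [2]
  a=18: (18, -14, 51), (18, 14, 51)  [2]
  a=19: (19, -18, 50), (19, 18, 50)  [2]
  a=20..21: none
  a=22: (22, 22, 45)  [1]
  a=23..24: none
  a=25: (25, -18, 38), (25, 18, 38)  [2]
  a=26: none
  a=27: (27, -14, 34), (27, 14, 34)  [2]
  a=28: none
  a=29: (29, -2, 30), (29, 2, 30)  [2]
  a=30: (30, -22, 33), (30, 22, 33)  [2]
  a=31..34: none
Total reduced forms: 1 + 1 + 2 + 2 + 2 + 2 + 2 + 1 + 4 + 2 + 2 + 2 + 1 + 2 + 2 + 2 + 2 = 32
h = 32

32


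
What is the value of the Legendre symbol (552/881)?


p = 881 is prime, so compute (552/881) with the reciprocity algorithm (Jacobi-symbol steps: pull out 2s via (2/n), flip via reciprocity, reduce):
  pull out 2: (2/881) = +1  (since 881 mod 8 = 1)
  pull out 2: (2/881) = +1  (since 881 mod 8 = 1)
  pull out 2: (2/881) = +1  (since 881 mod 8 = 1)
  reciprocity: (69/881) -> +(881/69)
  reduce: (53/69)
  reciprocity: (53/69) -> +(69/53)
  reduce: (16/53)
  pull out 2: (2/53) = -1  (since 53 mod 8 = 5)
  pull out 2: (2/53) = -1  (since 53 mod 8 = 5)
  pull out 2: (2/53) = -1  (since 53 mod 8 = 5)
  pull out 2: (2/53) = -1  (since 53 mod 8 = 5)
  (1/53) = 1
Product of signs = 1
(552/881) = 1

1


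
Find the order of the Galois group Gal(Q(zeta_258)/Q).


|Gal(Q(zeta_258)/Q)| = phi(258)
= 84

84


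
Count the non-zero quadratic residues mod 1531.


For prime p, the number of non-zero quadratic residues is (p-1)/2.
= (1531-1)/2
= 765

765


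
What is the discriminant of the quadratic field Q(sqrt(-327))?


For K = Q(sqrt(d)) with d squarefree: disc(K) = d if d = 1 mod 4, and disc(K) = 4d if d = 2 or 3 mod 4.
Here d = -327, and d mod 4 = 1.
d = 1 mod 4 (O_K = Z[(1+sqrt(d))/2]), so disc(K) = d = -327

-327


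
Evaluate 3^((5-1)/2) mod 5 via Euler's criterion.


p = 5 is prime and the exponent is (p-1)/2 = 2, so by Euler's criterion 3^2 = (3/5) = +1 or -1 mod 5.
Compute by square-and-multiply:
  2 = 2 (binary 10)
  Repeated squaring mod 5: 3^1 = 3, 3^2 = 4
  3^2 = 4 mod 5
Result 4 = p - 1 = -1 mod 5: 3 is a quadratic non-residue mod 5. As a residue in [0, p-1] the value is 4.
3^2 mod 5 = 4

4


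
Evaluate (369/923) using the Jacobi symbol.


Compute (369/923) via quadratic reciprocity:
  reciprocity: (369/923) -> +(923/369)
  reduce: (185/369)
  reciprocity: (185/369) -> +(369/185)
  reduce: (184/185)
  pull out 2: (2/185) = +1  (since 185 mod 8 = 1)
  pull out 2: (2/185) = +1  (since 185 mod 8 = 1)
  pull out 2: (2/185) = +1  (since 185 mod 8 = 1)
  reciprocity: (23/185) -> +(185/23)
  reduce: (1/23)
  (1/23) = 1
Product of signs = 1

1


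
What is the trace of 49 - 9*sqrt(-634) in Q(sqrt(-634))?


Tr(a + b*sqrt(d)) = (a + b*sqrt(d)) + (a - b*sqrt(d)) = 2a
= 2 * (49)
= 98

98


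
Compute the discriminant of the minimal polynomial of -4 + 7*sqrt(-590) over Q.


The element -4 + 7*sqrt(-590) has minimal polynomial:
x^2 + 8*x + 28926
Discriminant = (8)^2 - 4*(28926)
= 64 - 115704
= -115640

-115640


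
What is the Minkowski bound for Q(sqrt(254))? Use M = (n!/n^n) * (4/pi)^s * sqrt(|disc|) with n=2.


d = 254, d mod 4 = 2, so disc(K) = 4d = 1016; |disc(K)| = 1016
Real quadratic field, so n = 2, s = r2 = 0, r1 = 2
M = (n!/n^n) * (4/pi)^s * sqrt(|disc(K)|) = (2!/2^2) * (4/pi)^0 * sqrt(1016)
= 0.5 * 1.000000 * 31.874755
= 15.9374

15.9374


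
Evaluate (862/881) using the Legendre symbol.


p = 881 is prime, so compute (862/881) with the reciprocity algorithm (Jacobi-symbol steps: pull out 2s via (2/n), flip via reciprocity, reduce):
  pull out 2: (2/881) = +1  (since 881 mod 8 = 1)
  reciprocity: (431/881) -> +(881/431)
  reduce: (19/431)
  reciprocity: (19/431) -> -(431/19)
  reduce: (13/19)
  reciprocity: (13/19) -> +(19/13)
  reduce: (6/13)
  pull out 2: (2/13) = -1  (since 13 mod 8 = 5)
  reciprocity: (3/13) -> +(13/3)
  reduce: (1/3)
  (1/3) = 1
Product of signs = 1
(862/881) = 1

1


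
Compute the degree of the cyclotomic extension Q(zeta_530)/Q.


The degree equals Euler's totient phi(530).
530 = 2 * 5 * 53
phi(530) = 208

208


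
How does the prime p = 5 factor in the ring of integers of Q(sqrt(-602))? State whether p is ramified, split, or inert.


K = Q(sqrt(-602)). Since d mod 4 = 2, disc(K) = -2408.
Check p | disc: -2408 mod 5 = 2.
p does not divide disc. Compute Legendre symbol (d/p):
3^((5-1)/2) mod 5 = -1
(d/p) = -1, so p is inert: (p) stays prime with e=1, f=2, g=1.
Therefore p is inert.

inert


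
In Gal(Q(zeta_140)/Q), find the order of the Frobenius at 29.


The Frobenius at p in Gal(Q(zeta_n)/Q) = (Z/nZ)* is the class of p, so its order is ord_140(29), the smallest k >= 1 with 29^k = 1 mod 140.
n = 140 = 2^2 * 5 * 7, phi(140) = 48; the order divides phi(n).
Divisors of 48: 1, 2, 3, 4, 6, 8, 12, 16, 24, 48
Repeated squaring mod 140: 29^1 = 29, 29^2 = 1, 29^4 = 1, 29^8 = 1, 29^16 = 1, 29^32 = 1
Test divisors in increasing order:
  k=1: 29^1 = 29 mod 140
  k=2: 29^2 = 1 mod 140  <- first divisor giving 1
Order = 2

2


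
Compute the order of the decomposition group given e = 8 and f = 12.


|D_P| = e * f
= 8 * 12
= 96

96


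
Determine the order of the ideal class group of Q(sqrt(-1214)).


K = Q(sqrt(-1214)). d mod 4 = 2, so D = disc(K) = 4d = -4856
h(K) equals the number of primitive reduced positive-definite forms (a, b, c) = a*x^2 + b*x*y + c*y^2 with b^2 - 4ac = D,
where reduced means |b| <= a <= c, with b >= 0 whenever |b| = a or a = c, and primitive means gcd(a, b, c) = 1.
Reduced forces 3a^2 <= |D| = 4856, so 1 <= a <= 40; b must have the parity of D, and c = (b^2 - D)/(4a) must be an integer >= a.
Enumerate a = 1..40, b in [-a, a]:
  a=1: (1, 0, 1214)  [1]
  a=2: (2, 0, 607)  [1]
  a=3: (3, -2, 405), (3, 2, 405)  [2]
  a=4: none
  a=5: (5, -2, 243), (5, 2, 243)  [2]
  a=6: (6, -4, 203), (6, 4, 203)  [2]
  a=7: (7, -4, 174), (7, 4, 174)  [2]
  a=8: none
  a=9: (9, -2, 135), (9, 2, 135)  [2]
  a=10: (10, -8, 123), (10, 8, 123)  [2]
  a=11..13: none
  a=14: (14, -4, 87), (14, 4, 87)  [2]
  a=15: (15, -8, 82), (15, -2, 81), (15, 2, 81), (15, 8, 82)  [4]
  a=16..17: none
  a=18: (18, -16, 71), (18, 16, 71)  [2]
  a=19..20: none
  a=21: (21, -10, 59), (21, -4, 58), (21, 4, 58), (21, 10, 59)  [4]
  a=22..24: none
  a=25: (25, -12, 50), (25, 12, 50)  [2]
  a=26: none
  a=27: (27, -2, 45), (27, 2, 45)  [2]
  a=28: none
  a=29: (29, -4, 42), (29, 4, 42)  [2]
  a=30: (30, -28, 47), (30, -8, 41), (30, 8, 41), (30, 28, 47)  [4]
  a=31..34: none
  a=35: (35, -32, 42), (35, -18, 37), (35, 18, 37), (35, 32, 42)  [4]
  a=36..40: none
Total reduced forms: 1 + 1 + 2 + 2 + 2 + 2 + 2 + 2 + 2 + 4 + 2 + 4 + 2 + 2 + 2 + 4 + 4 = 40
h = 40

40


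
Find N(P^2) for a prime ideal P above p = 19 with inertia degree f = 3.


N(P^a) = p^(a*f)
= 19^(2*3)
= 19^6
= 47045881

47045881


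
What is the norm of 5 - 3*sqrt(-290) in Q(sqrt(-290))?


N(a + b*sqrt(d)) = a^2 - d*b^2
= (5)^2 - (-290)*(-3)^2
= 25 + 2610
= 2635

2635


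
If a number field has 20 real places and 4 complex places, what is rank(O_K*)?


By Dirichlet's unit theorem:
rank = r1 + r2 - 1
= 20 + 4 - 1
= 23

23


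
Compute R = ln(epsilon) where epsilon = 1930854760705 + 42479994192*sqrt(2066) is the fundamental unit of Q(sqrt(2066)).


epsilon = 1930854760705 + 42479994192*sqrt(2066)
= 3.8617e+12
R = ln(3.8617e+12)
= 28.9821

28.9821


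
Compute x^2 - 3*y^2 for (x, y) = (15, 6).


x^2 - d*y^2
= 15^2 - 3*6^2
= 225 - 108
= 117

117


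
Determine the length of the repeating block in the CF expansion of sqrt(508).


Run the CF algorithm for sqrt(508).
a_0 = floor(sqrt(508)) = 22; set m_0=0, q_0=1.
Recurrence: m' = q*a - m,  q' = (d - m'^2)/q,  a' = floor((a_0 + m')/q').
  step 1: m=22, q=24, a=1
  step 2: m=2, q=21, a=1
  step 3: m=19, q=7, a=5
  step 4: m=16, q=36, a=1
  step 5: m=20, q=3, a=14
  step 6: m=22, q=8, a=5
  step 7: m=18, q=23, a=1
  step 8: m=5, q=21, a=1
  step 9: m=16, q=12, a=3
  step 10: m=20, q=9, a=4
  step 11: m=16, q=28, a=1
  step 12: m=12, q=13, a=2
  step 13: m=14, q=24, a=1
  step 14: m=10, q=17, a=1
  step 15: m=7, q=27, a=1
  step 16: m=20, q=4, a=10
  step 17: m=20, q=27, a=1
  step 18: m=7, q=17, a=1
  step 19: m=10, q=24, a=1
  step 20: m=14, q=13, a=2
  step 21: m=12, q=28, a=1
  step 22: m=16, q=9, a=4
  step 23: m=20, q=12, a=3
  step 24: m=16, q=21, a=1
  step 25: m=5, q=23, a=1
  step 26: m=18, q=8, a=5
  step 27: m=22, q=3, a=14
  step 28: m=20, q=36, a=1
  step 29: m=16, q=7, a=5
  step 30: m=19, q=21, a=1
  step 31: m=2, q=24, a=1
  step 32: m=22, q=1, a=44
a_32 = 2*a_0 = 44, so the period closes here.
sqrt(508) = [22; 1, 1, 5, 1, 14, 5, 1, 1, 3, 4, 1, 2, 1, 1, 1, 10, 1, 1, 1, 2, 1, 4, 3, 1, 1, 5, 14, 1, 5, 1, 1, 44]
Period length = 32

32


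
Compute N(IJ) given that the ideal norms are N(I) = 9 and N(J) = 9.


N(IJ) = N(I) * N(J)
= 9 * 9
= 81

81


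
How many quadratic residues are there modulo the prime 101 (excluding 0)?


For prime p, the number of non-zero quadratic residues is (p-1)/2.
= (101-1)/2
= 50

50


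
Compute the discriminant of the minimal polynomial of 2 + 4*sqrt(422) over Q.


The element 2 + 4*sqrt(422) has minimal polynomial:
x^2 - 4*x - 6748
Discriminant = (-4)^2 - 4*(-6748)
= 16 + 26992
= 27008

27008


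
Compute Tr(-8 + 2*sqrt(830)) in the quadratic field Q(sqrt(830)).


Tr(a + b*sqrt(d)) = (a + b*sqrt(d)) + (a - b*sqrt(d)) = 2a
= 2 * (-8)
= -16

-16


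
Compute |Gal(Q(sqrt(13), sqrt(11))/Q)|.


The 2 square roots of distinct primes are multiplicatively independent over Q,
so [K:Q] = 2^2 and Gal(K/Q) is isomorphic to (Z/2Z)^2.
|Gal| = 2^2 = 4

4


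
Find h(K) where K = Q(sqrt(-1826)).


K = Q(sqrt(-1826)). d mod 4 = 2, so D = disc(K) = 4d = -7304
h(K) equals the number of primitive reduced positive-definite forms (a, b, c) = a*x^2 + b*x*y + c*y^2 with b^2 - 4ac = D,
where reduced means |b| <= a <= c, with b >= 0 whenever |b| = a or a = c, and primitive means gcd(a, b, c) = 1.
Reduced forces 3a^2 <= |D| = 7304, so 1 <= a <= 49; b must have the parity of D, and c = (b^2 - D)/(4a) must be an integer >= a.
Enumerate a = 1..49, b in [-a, a]:
  a=1: (1, 0, 1826)  [1]
  a=2: (2, 0, 913)  [1]
  a=3: (3, -2, 609), (3, 2, 609)  [2]
  a=4: none
  a=5: (5, -4, 366), (5, 4, 366)  [2]
  a=6: (6, -4, 305), (6, 4, 305)  [2]
  a=7: (7, -2, 261), (7, 2, 261)  [2]
  a=8: none
  a=9: (9, -2, 203), (9, 2, 203)  [2]
  a=10: (10, -4, 183), (10, 4, 183)  [2]
  a=11: (11, 0, 166)  [1]
  a=12..13: none
  a=14: (14, -12, 133), (14, 12, 133)  [2]
  a=15: (15, -14, 125), (15, -4, 122), (15, 4, 122), (15, 14, 125)  [4]
  a=16..17: none
  a=18: (18, -16, 105), (18, 16, 105)  [2]
  a=19: (19, -12, 98), (19, 12, 98)  [2]
  a=20: none
  a=21: (21, -16, 90), (21, -2, 87), (21, 2, 87), (21, 16, 90)  [4]
  a=22: (22, 0, 83)  [1]
  a=23..24: none
  a=25: (25, -14, 75), (25, 14, 75)  [2]
  a=26: none
  a=27: (27, -16, 70), (27, 16, 70)  [2]
  a=28: none
  a=29: (29, -2, 63), (29, 2, 63)  [2]
  a=30: (30, -16, 63), (30, -4, 61), (30, 4, 61), (30, 16, 63)  [4]
  a=31..32: none
  a=33: (33, -22, 59), (33, 22, 59)  [2]
  a=34: none
  a=35: (35, -26, 57), (35, -16, 54), (35, 16, 54), (35, 26, 57)  [4]
  a=36..37: none
  a=38: (38, -12, 49), (38, 12, 49)  [2]
  a=39..41: none
  a=42: (42, -40, 53), (42, -16, 45), (42, 16, 45), (42, 40, 53)  [4]
  a=43: (43, -36, 50), (43, 36, 50)  [2]
  a=44: none
  a=45: (45, -34, 47), (45, 34, 47)  [2]
  a=46..49: none
Total reduced forms: 1 + 1 + 2 + 2 + 2 + 2 + 2 + 2 + 1 + 2 + 4 + 2 + 2 + 4 + 1 + 2 + 2 + 2 + 4 + 2 + 4 + 2 + 4 + 2 + 2 = 56
h = 56

56


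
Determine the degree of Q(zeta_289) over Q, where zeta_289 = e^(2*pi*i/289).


The degree equals Euler's totient phi(289).
289 = 17^2
phi(289) = 272

272


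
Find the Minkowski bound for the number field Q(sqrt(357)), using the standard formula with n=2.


d = 357, d mod 4 = 1, so disc(K) = d = 357; |disc(K)| = 357
Real quadratic field, so n = 2, s = r2 = 0, r1 = 2
M = (n!/n^n) * (4/pi)^s * sqrt(|disc(K)|) = (2!/2^2) * (4/pi)^0 * sqrt(357)
= 0.5 * 1.000000 * 18.894444
= 9.4472

9.4472


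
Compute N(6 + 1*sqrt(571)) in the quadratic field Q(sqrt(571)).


N(a + b*sqrt(d)) = a^2 - d*b^2
= (6)^2 - (571)*(1)^2
= 36 - 571
= -535

-535


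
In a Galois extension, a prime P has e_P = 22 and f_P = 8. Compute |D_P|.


|D_P| = e * f
= 22 * 8
= 176

176


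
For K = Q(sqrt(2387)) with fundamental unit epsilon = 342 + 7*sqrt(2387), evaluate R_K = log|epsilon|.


epsilon = 342 + 7*sqrt(2387)
= 683.9985
R = ln(683.9985)
= 6.5280

6.5280


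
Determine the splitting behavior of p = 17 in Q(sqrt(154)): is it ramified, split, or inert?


K = Q(sqrt(154)). Since d mod 4 = 2, disc(K) = 616.
Check p | disc: 616 mod 17 = 4.
p does not divide disc. Compute Legendre symbol (d/p):
1^((17-1)/2) mod 17 = 1
(d/p) = 1, so p splits: (p) = P*P' with e=1, f=1, g=2.
Therefore p is split.

split


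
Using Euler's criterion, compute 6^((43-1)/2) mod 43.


p = 43 is prime and the exponent is (p-1)/2 = 21, so by Euler's criterion 6^21 = (6/43) = +1 or -1 mod 43.
Compute by square-and-multiply:
  21 = 16 + 4 + 1 (binary 10101)
  Repeated squaring mod 43: 6^1 = 6, 6^2 = 36, 6^4 = 6, 6^8 = 36, 6^16 = 6
  6^21 = 6^16 * 6^4 * 6^1 = 6 * 6 * 6 mod 43
    6 * 6 = 36 = 36 mod 43
    36 * 6 = 216 = 1 mod 43
  6^21 = 1 mod 43
Result 1: 6 is a quadratic residue mod 43.
6^21 mod 43 = 1

1


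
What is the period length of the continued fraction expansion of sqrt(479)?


Run the CF algorithm for sqrt(479).
a_0 = floor(sqrt(479)) = 21; set m_0=0, q_0=1.
Recurrence: m' = q*a - m,  q' = (d - m'^2)/q,  a' = floor((a_0 + m')/q').
  step 1: m=21, q=38, a=1
  step 2: m=17, q=5, a=7
  step 3: m=18, q=31, a=1
  step 4: m=13, q=10, a=3
  step 5: m=17, q=19, a=2
  step 6: m=21, q=2, a=21
  step 7: m=21, q=19, a=2
  step 8: m=17, q=10, a=3
  step 9: m=13, q=31, a=1
  step 10: m=18, q=5, a=7
  step 11: m=17, q=38, a=1
  step 12: m=21, q=1, a=42
a_12 = 2*a_0 = 42, so the period closes here.
sqrt(479) = [21; 1, 7, 1, 3, 2, 21, 2, 3, 1, 7, 1, 42]
Period length = 12

12


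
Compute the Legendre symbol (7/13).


p = 13 is prime, so compute (7/13) with the reciprocity algorithm (Jacobi-symbol steps: pull out 2s via (2/n), flip via reciprocity, reduce):
  reciprocity: (7/13) -> +(13/7)
  reduce: (6/7)
  pull out 2: (2/7) = +1  (since 7 mod 8 = 7)
  reciprocity: (3/7) -> -(7/3)
  reduce: (1/3)
  (1/3) = 1
Product of signs = -1
(7/13) = -1

-1


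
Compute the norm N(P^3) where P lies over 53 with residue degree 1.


N(P^a) = p^(a*f)
= 53^(3*1)
= 53^3
= 148877

148877


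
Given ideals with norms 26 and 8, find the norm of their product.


N(IJ) = N(I) * N(J)
= 26 * 8
= 208

208


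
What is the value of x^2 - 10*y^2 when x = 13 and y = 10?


x^2 - d*y^2
= 13^2 - 10*10^2
= 169 - 1000
= -831

-831


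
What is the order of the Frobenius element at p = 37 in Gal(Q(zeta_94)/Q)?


The Frobenius at p in Gal(Q(zeta_n)/Q) = (Z/nZ)* is the class of p, so its order is ord_94(37), the smallest k >= 1 with 37^k = 1 mod 94.
n = 94 = 2 * 47, phi(94) = 46; the order divides phi(n).
Divisors of 46: 1, 2, 23, 46
Repeated squaring mod 94: 37^1 = 37, 37^2 = 53, 37^4 = 83, 37^8 = 27, 37^16 = 71, 37^32 = 59
Test divisors in increasing order:
  k=1: 37^1 = 37 mod 94
  k=2: 37^2 = 53 mod 94
  k=23: 37^23 = 71 * 83 * 53 * 37 = 1 mod 94  <- first divisor giving 1
Order = 23

23


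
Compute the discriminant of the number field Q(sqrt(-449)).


For K = Q(sqrt(d)) with d squarefree: disc(K) = d if d = 1 mod 4, and disc(K) = 4d if d = 2 or 3 mod 4.
Here d = -449, and d mod 4 = 3.
d = 3 mod 4, not 1 (O_K = Z[sqrt(d)]), so disc(K) = 4d = 4 * (-449) = -1796

-1796


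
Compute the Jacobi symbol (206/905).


Compute (206/905) via quadratic reciprocity:
  pull out 2: (2/905) = +1  (since 905 mod 8 = 1)
  reciprocity: (103/905) -> +(905/103)
  reduce: (81/103)
  reciprocity: (81/103) -> +(103/81)
  reduce: (22/81)
  pull out 2: (2/81) = +1  (since 81 mod 8 = 1)
  reciprocity: (11/81) -> +(81/11)
  reduce: (4/11)
  pull out 2: (2/11) = -1  (since 11 mod 8 = 3)
  pull out 2: (2/11) = -1  (since 11 mod 8 = 3)
  (1/11) = 1
Product of signs = 1

1


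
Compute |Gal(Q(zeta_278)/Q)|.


|Gal(Q(zeta_278)/Q)| = phi(278)
= 138

138


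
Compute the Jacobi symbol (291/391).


Compute (291/391) via quadratic reciprocity:
  reciprocity: (291/391) -> -(391/291)
  reduce: (100/291)
  pull out 2: (2/291) = -1  (since 291 mod 8 = 3)
  pull out 2: (2/291) = -1  (since 291 mod 8 = 3)
  reciprocity: (25/291) -> +(291/25)
  reduce: (16/25)
  pull out 2: (2/25) = +1  (since 25 mod 8 = 1)
  pull out 2: (2/25) = +1  (since 25 mod 8 = 1)
  pull out 2: (2/25) = +1  (since 25 mod 8 = 1)
  pull out 2: (2/25) = +1  (since 25 mod 8 = 1)
  (1/25) = 1
Product of signs = -1

-1


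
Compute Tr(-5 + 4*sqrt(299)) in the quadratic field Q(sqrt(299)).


Tr(a + b*sqrt(d)) = (a + b*sqrt(d)) + (a - b*sqrt(d)) = 2a
= 2 * (-5)
= -10

-10


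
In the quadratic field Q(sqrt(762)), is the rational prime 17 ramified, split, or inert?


K = Q(sqrt(762)). Since d mod 4 = 2, disc(K) = 3048.
Check p | disc: 3048 mod 17 = 5.
p does not divide disc. Compute Legendre symbol (d/p):
14^((17-1)/2) mod 17 = -1
(d/p) = -1, so p is inert: (p) stays prime with e=1, f=2, g=1.
Therefore p is inert.

inert


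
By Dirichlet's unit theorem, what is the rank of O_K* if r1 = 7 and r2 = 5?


By Dirichlet's unit theorem:
rank = r1 + r2 - 1
= 7 + 5 - 1
= 11

11


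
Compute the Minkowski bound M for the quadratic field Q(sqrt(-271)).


d = -271, d mod 4 = 1, so disc(K) = d = -271; |disc(K)| = 271
Imaginary quadratic field, so n = 2, s = r2 = 1, r1 = 0
M = (n!/n^n) * (4/pi)^s * sqrt(|disc(K)|) = (2!/2^2) * (4/pi)^1 * sqrt(271)
= 0.5 * 1.273240 * 16.462078
= 10.4801

10.4801


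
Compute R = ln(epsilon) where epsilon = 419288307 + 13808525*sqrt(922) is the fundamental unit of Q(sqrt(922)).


epsilon = 419288307 + 13808525*sqrt(922)
= 8.3858e+08
R = ln(8.3858e+08)
= 20.5472

20.5472


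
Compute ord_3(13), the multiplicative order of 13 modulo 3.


We want ord_3(13), the smallest k >= 1 with 13^k = 1 mod 3.
n = 3 = 3, phi(3) = 2; the order divides phi(n).
Divisors of 2: 1, 2
Repeated squaring mod 3: 13^1 = 1, 13^2 = 1
Test divisors in increasing order:
  k=1: 13^1 = 1 mod 3  <- first divisor giving 1
Order = 1

1


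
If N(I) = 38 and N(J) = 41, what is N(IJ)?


N(IJ) = N(I) * N(J)
= 38 * 41
= 1558

1558


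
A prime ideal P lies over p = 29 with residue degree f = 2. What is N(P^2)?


N(P^a) = p^(a*f)
= 29^(2*2)
= 29^4
= 707281

707281


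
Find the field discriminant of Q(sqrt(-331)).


For K = Q(sqrt(d)) with d squarefree: disc(K) = d if d = 1 mod 4, and disc(K) = 4d if d = 2 or 3 mod 4.
Here d = -331, and d mod 4 = 1.
d = 1 mod 4 (O_K = Z[(1+sqrt(d))/2]), so disc(K) = d = -331

-331


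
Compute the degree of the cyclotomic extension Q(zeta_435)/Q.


The degree equals Euler's totient phi(435).
435 = 3 * 5 * 29
phi(435) = 224

224


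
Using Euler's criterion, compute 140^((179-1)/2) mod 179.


p = 179 is prime and the exponent is (p-1)/2 = 89, so by Euler's criterion 140^89 = (140/179) = +1 or -1 mod 179.
Compute by square-and-multiply:
  89 = 64 + 16 + 8 + 1 (binary 1011001)
  Repeated squaring mod 179: 140^1 = 140, 140^2 = 89, 140^4 = 45, 140^8 = 56, 140^16 = 93, 140^32 = 57, 140^64 = 27
  140^89 = 140^64 * 140^16 * 140^8 * 140^1 = 27 * 93 * 56 * 140 mod 179
    27 * 93 = 2511 = 5 mod 179
    5 * 56 = 280 = 101 mod 179
    101 * 140 = 14140 = 178 mod 179
  140^89 = 178 mod 179
Result 178 = p - 1 = -1 mod 179: 140 is a quadratic non-residue mod 179. As a residue in [0, p-1] the value is 178.
140^89 mod 179 = 178

178


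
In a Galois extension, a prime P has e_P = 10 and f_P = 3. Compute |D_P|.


|D_P| = e * f
= 10 * 3
= 30

30


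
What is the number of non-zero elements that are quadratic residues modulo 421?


For prime p, the number of non-zero quadratic residues is (p-1)/2.
= (421-1)/2
= 210

210


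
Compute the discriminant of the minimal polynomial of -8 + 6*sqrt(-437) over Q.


The element -8 + 6*sqrt(-437) has minimal polynomial:
x^2 + 16*x + 15796
Discriminant = (16)^2 - 4*(15796)
= 256 - 63184
= -62928

-62928


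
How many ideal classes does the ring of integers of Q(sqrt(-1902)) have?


K = Q(sqrt(-1902)). d mod 4 = 2, so D = disc(K) = 4d = -7608
h(K) equals the number of primitive reduced positive-definite forms (a, b, c) = a*x^2 + b*x*y + c*y^2 with b^2 - 4ac = D,
where reduced means |b| <= a <= c, with b >= 0 whenever |b| = a or a = c, and primitive means gcd(a, b, c) = 1.
Reduced forces 3a^2 <= |D| = 7608, so 1 <= a <= 50; b must have the parity of D, and c = (b^2 - D)/(4a) must be an integer >= a.
Enumerate a = 1..50, b in [-a, a]:
  a=1: (1, 0, 1902)  [1]
  a=2: (2, 0, 951)  [1]
  a=3: (3, 0, 634)  [1]
  a=4..5: none
  a=6: (6, 0, 317)  [1]
  a=7: (7, -6, 273), (7, 6, 273)  [2]
  a=8..10: none
  a=11: (11, -2, 173), (11, 2, 173)  [2]
  a=12: none
  a=13: (13, -6, 147), (13, 6, 147)  [2]
  a=14: (14, -8, 137), (14, 8, 137)  [2]
  a=15..16: none
  a=17: (17, -12, 114), (17, 12, 114)  [2]
  a=18: none
  a=19: (19, -12, 102), (19, 12, 102)  [2]
  a=20: none
  a=21: (21, -6, 91), (21, 6, 91)  [2]
  a=22: (22, -20, 91), (22, 20, 91)  [2]
  a=23..25: none
  a=26: (26, -20, 77), (26, 20, 77)  [2]
  a=27..30: none
  a=31: (31, -24, 66), (31, 24, 66)  [2]
  a=32: none
  a=33: (33, -24, 62), (33, 24, 62)  [2]
  a=34: (34, -12, 57), (34, 12, 57)  [2]
  a=35..37: none
  a=38: (38, -12, 51), (38, 12, 51)  [2]
  a=39: (39, -6, 49), (39, 6, 49)  [2]
  a=40: none
  a=41: (41, -10, 47), (41, 10, 47)  [2]
  a=42: (42, -36, 53), (42, 36, 53)  [2]
  a=43..50: none
Total reduced forms: 1 + 1 + 1 + 1 + 2 + 2 + 2 + 2 + 2 + 2 + 2 + 2 + 2 + 2 + 2 + 2 + 2 + 2 + 2 + 2 = 36
h = 36

36


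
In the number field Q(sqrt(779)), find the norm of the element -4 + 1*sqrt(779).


N(a + b*sqrt(d)) = a^2 - d*b^2
= (-4)^2 - (779)*(1)^2
= 16 - 779
= -763

-763


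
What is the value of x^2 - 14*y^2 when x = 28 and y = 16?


x^2 - d*y^2
= 28^2 - 14*16^2
= 784 - 3584
= -2800

-2800


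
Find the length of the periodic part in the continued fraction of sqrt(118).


Run the CF algorithm for sqrt(118).
a_0 = floor(sqrt(118)) = 10; set m_0=0, q_0=1.
Recurrence: m' = q*a - m,  q' = (d - m'^2)/q,  a' = floor((a_0 + m')/q').
  step 1: m=10, q=18, a=1
  step 2: m=8, q=3, a=6
  step 3: m=10, q=6, a=3
  step 4: m=8, q=9, a=2
  step 5: m=10, q=2, a=10
  step 6: m=10, q=9, a=2
  step 7: m=8, q=6, a=3
  step 8: m=10, q=3, a=6
  step 9: m=8, q=18, a=1
  step 10: m=10, q=1, a=20
a_10 = 2*a_0 = 20, so the period closes here.
sqrt(118) = [10; 1, 6, 3, 2, 10, 2, 3, 6, 1, 20]
Period length = 10

10


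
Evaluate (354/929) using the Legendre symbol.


p = 929 is prime, so compute (354/929) with the reciprocity algorithm (Jacobi-symbol steps: pull out 2s via (2/n), flip via reciprocity, reduce):
  pull out 2: (2/929) = +1  (since 929 mod 8 = 1)
  reciprocity: (177/929) -> +(929/177)
  reduce: (44/177)
  pull out 2: (2/177) = +1  (since 177 mod 8 = 1)
  pull out 2: (2/177) = +1  (since 177 mod 8 = 1)
  reciprocity: (11/177) -> +(177/11)
  reduce: (1/11)
  (1/11) = 1
Product of signs = 1
(354/929) = 1

1


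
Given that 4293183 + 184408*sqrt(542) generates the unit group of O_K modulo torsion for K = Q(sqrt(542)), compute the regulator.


epsilon = 4293183 + 184408*sqrt(542)
= 8.5864e+06
R = ln(8.5864e+06)
= 15.9657

15.9657


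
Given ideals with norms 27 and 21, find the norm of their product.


N(IJ) = N(I) * N(J)
= 27 * 21
= 567

567


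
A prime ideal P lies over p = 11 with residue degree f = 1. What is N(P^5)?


N(P^a) = p^(a*f)
= 11^(5*1)
= 11^5
= 161051

161051


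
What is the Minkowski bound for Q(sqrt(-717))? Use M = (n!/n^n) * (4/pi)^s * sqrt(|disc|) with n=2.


d = -717, d mod 4 = 3, so disc(K) = 4d = -2868; |disc(K)| = 2868
Imaginary quadratic field, so n = 2, s = r2 = 1, r1 = 0
M = (n!/n^n) * (4/pi)^s * sqrt(|disc(K)|) = (2!/2^2) * (4/pi)^1 * sqrt(2868)
= 0.5 * 1.273240 * 53.553711
= 34.0934

34.0934


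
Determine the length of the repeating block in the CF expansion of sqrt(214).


Run the CF algorithm for sqrt(214).
a_0 = floor(sqrt(214)) = 14; set m_0=0, q_0=1.
Recurrence: m' = q*a - m,  q' = (d - m'^2)/q,  a' = floor((a_0 + m')/q').
  step 1: m=14, q=18, a=1
  step 2: m=4, q=11, a=1
  step 3: m=7, q=15, a=1
  step 4: m=8, q=10, a=2
  step 5: m=12, q=7, a=3
  step 6: m=9, q=19, a=1
  step 7: m=10, q=6, a=4
  step 8: m=14, q=3, a=9
  step 9: m=13, q=15, a=1
  step 10: m=2, q=14, a=1
  step 11: m=12, q=5, a=5
  step 12: m=13, q=9, a=3
  step 13: m=14, q=2, a=14
  step 14: m=14, q=9, a=3
  step 15: m=13, q=5, a=5
  step 16: m=12, q=14, a=1
  step 17: m=2, q=15, a=1
  step 18: m=13, q=3, a=9
  step 19: m=14, q=6, a=4
  step 20: m=10, q=19, a=1
  step 21: m=9, q=7, a=3
  step 22: m=12, q=10, a=2
  step 23: m=8, q=15, a=1
  step 24: m=7, q=11, a=1
  step 25: m=4, q=18, a=1
  step 26: m=14, q=1, a=28
a_26 = 2*a_0 = 28, so the period closes here.
sqrt(214) = [14; 1, 1, 1, 2, 3, 1, 4, 9, 1, 1, 5, 3, 14, 3, 5, 1, 1, 9, 4, 1, 3, 2, 1, 1, 1, 28]
Period length = 26

26


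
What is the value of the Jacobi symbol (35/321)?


Compute (35/321) via quadratic reciprocity:
  reciprocity: (35/321) -> +(321/35)
  reduce: (6/35)
  pull out 2: (2/35) = -1  (since 35 mod 8 = 3)
  reciprocity: (3/35) -> -(35/3)
  reduce: (2/3)
  pull out 2: (2/3) = -1  (since 3 mod 8 = 3)
  (1/3) = 1
Product of signs = -1

-1


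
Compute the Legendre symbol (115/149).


p = 149 is prime, so compute (115/149) with the reciprocity algorithm (Jacobi-symbol steps: pull out 2s via (2/n), flip via reciprocity, reduce):
  reciprocity: (115/149) -> +(149/115)
  reduce: (34/115)
  pull out 2: (2/115) = -1  (since 115 mod 8 = 3)
  reciprocity: (17/115) -> +(115/17)
  reduce: (13/17)
  reciprocity: (13/17) -> +(17/13)
  reduce: (4/13)
  pull out 2: (2/13) = -1  (since 13 mod 8 = 5)
  pull out 2: (2/13) = -1  (since 13 mod 8 = 5)
  (1/13) = 1
Product of signs = -1
(115/149) = -1

-1


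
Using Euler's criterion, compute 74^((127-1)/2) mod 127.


p = 127 is prime and the exponent is (p-1)/2 = 63, so by Euler's criterion 74^63 = (74/127) = +1 or -1 mod 127.
Compute by square-and-multiply:
  63 = 32 + 16 + 8 + 4 + 2 + 1 (binary 111111)
  Repeated squaring mod 127: 74^1 = 74, 74^2 = 15, 74^4 = 98, 74^8 = 79, 74^16 = 18, 74^32 = 70
  74^63 = 74^32 * 74^16 * 74^8 * 74^4 * 74^2 * 74^1 = 70 * 18 * 79 * 98 * 15 * 74 mod 127
    70 * 18 = 1260 = 117 mod 127
    117 * 79 = 9243 = 99 mod 127
    99 * 98 = 9702 = 50 mod 127
    50 * 15 = 750 = 115 mod 127
    115 * 74 = 8510 = 1 mod 127
  74^63 = 1 mod 127
Result 1: 74 is a quadratic residue mod 127.
74^63 mod 127 = 1

1


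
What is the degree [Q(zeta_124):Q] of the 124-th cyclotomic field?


The degree equals Euler's totient phi(124).
124 = 2^2 * 31
phi(124) = 60

60


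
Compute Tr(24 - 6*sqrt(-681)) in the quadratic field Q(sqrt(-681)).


Tr(a + b*sqrt(d)) = (a + b*sqrt(d)) + (a - b*sqrt(d)) = 2a
= 2 * (24)
= 48

48


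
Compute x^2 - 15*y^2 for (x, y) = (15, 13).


x^2 - d*y^2
= 15^2 - 15*13^2
= 225 - 2535
= -2310

-2310


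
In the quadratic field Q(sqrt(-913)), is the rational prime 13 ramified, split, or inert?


K = Q(sqrt(-913)). Since d mod 4 = 3, disc(K) = -3652.
Check p | disc: -3652 mod 13 = 1.
p does not divide disc. Compute Legendre symbol (d/p):
10^((13-1)/2) mod 13 = 1
(d/p) = 1, so p splits: (p) = P*P' with e=1, f=1, g=2.
Therefore p is split.

split


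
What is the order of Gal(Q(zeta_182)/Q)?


|Gal(Q(zeta_182)/Q)| = phi(182)
= 72

72


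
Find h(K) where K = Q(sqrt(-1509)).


K = Q(sqrt(-1509)). d mod 4 = 3, so D = disc(K) = 4d = -6036
h(K) equals the number of primitive reduced positive-definite forms (a, b, c) = a*x^2 + b*x*y + c*y^2 with b^2 - 4ac = D,
where reduced means |b| <= a <= c, with b >= 0 whenever |b| = a or a = c, and primitive means gcd(a, b, c) = 1.
Reduced forces 3a^2 <= |D| = 6036, so 1 <= a <= 44; b must have the parity of D, and c = (b^2 - D)/(4a) must be an integer >= a.
Enumerate a = 1..44, b in [-a, a]:
  a=1: (1, 0, 1509)  [1]
  a=2: (2, 2, 755)  [1]
  a=3: (3, 0, 503)  [1]
  a=4: none
  a=5: (5, -2, 302), (5, 2, 302)  [2]
  a=6: (6, 6, 253)  [1]
  a=7..9: none
  a=10: (10, -2, 151), (10, 2, 151)  [2]
  a=11: (11, -6, 138), (11, 6, 138)  [2]
  a=12: none
  a=13: (13, -10, 118), (13, 10, 118)  [2]
  a=14: none
  a=15: (15, -12, 103), (15, 12, 103)  [2]
  a=16: none
  a=17: (17, -4, 89), (17, 4, 89)  [2]
  a=18: none
  a=19: (19, -14, 82), (19, 14, 82)  [2]
  a=20..21: none
  a=22: (22, -6, 69), (22, 6, 69)  [2]
  a=23: (23, -6, 66), (23, 6, 66)  [2]
  a=24: none
  a=25: (25, -8, 61), (25, 8, 61)  [2]
  a=26: (26, -10, 59), (26, 10, 59)  [2]
  a=27..28: none
  a=29: (29, -24, 57), (29, 24, 57)  [2]
  a=30: (30, -18, 53), (30, 18, 53)  [2]
  a=31: (31, -28, 55), (31, 28, 55)  [2]
  a=32: none
  a=33: (33, -6, 46), (33, 6, 46)  [2]
  a=34: (34, -30, 51), (34, 30, 51)  [2]
  a=35..37: none
  a=38: (38, -14, 41), (38, 14, 41)  [2]
  a=39: (39, -36, 47), (39, 36, 47)  [2]
  a=40..44: none
Total reduced forms: 1 + 1 + 1 + 2 + 1 + 2 + 2 + 2 + 2 + 2 + 2 + 2 + 2 + 2 + 2 + 2 + 2 + 2 + 2 + 2 + 2 + 2 = 40
h = 40

40


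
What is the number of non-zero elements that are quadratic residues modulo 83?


For prime p, the number of non-zero quadratic residues is (p-1)/2.
= (83-1)/2
= 41

41


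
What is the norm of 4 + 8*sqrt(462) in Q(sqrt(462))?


N(a + b*sqrt(d)) = a^2 - d*b^2
= (4)^2 - (462)*(8)^2
= 16 - 29568
= -29552

-29552


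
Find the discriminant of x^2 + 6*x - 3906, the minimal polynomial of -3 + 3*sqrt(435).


The element -3 + 3*sqrt(435) has minimal polynomial:
x^2 + 6*x - 3906
Discriminant = (6)^2 - 4*(-3906)
= 36 + 15624
= 15660

15660


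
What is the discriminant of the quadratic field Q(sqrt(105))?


For K = Q(sqrt(d)) with d squarefree: disc(K) = d if d = 1 mod 4, and disc(K) = 4d if d = 2 or 3 mod 4.
Here d = 105, and d mod 4 = 1.
d = 1 mod 4 (O_K = Z[(1+sqrt(d))/2]), so disc(K) = d = 105

105


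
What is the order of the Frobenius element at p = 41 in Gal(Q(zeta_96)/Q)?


The Frobenius at p in Gal(Q(zeta_n)/Q) = (Z/nZ)* is the class of p, so its order is ord_96(41), the smallest k >= 1 with 41^k = 1 mod 96.
n = 96 = 2^5 * 3, phi(96) = 32; the order divides phi(n).
Divisors of 32: 1, 2, 4, 8, 16, 32
Repeated squaring mod 96: 41^1 = 41, 41^2 = 49, 41^4 = 1, 41^8 = 1, 41^16 = 1, 41^32 = 1
Test divisors in increasing order:
  k=1: 41^1 = 41 mod 96
  k=2: 41^2 = 49 mod 96
  k=4: 41^4 = 1 mod 96  <- first divisor giving 1
Order = 4

4


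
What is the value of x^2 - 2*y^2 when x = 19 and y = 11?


x^2 - d*y^2
= 19^2 - 2*11^2
= 361 - 242
= 119

119


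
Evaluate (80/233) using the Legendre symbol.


p = 233 is prime, so compute (80/233) with the reciprocity algorithm (Jacobi-symbol steps: pull out 2s via (2/n), flip via reciprocity, reduce):
  pull out 2: (2/233) = +1  (since 233 mod 8 = 1)
  pull out 2: (2/233) = +1  (since 233 mod 8 = 1)
  pull out 2: (2/233) = +1  (since 233 mod 8 = 1)
  pull out 2: (2/233) = +1  (since 233 mod 8 = 1)
  reciprocity: (5/233) -> +(233/5)
  reduce: (3/5)
  reciprocity: (3/5) -> +(5/3)
  reduce: (2/3)
  pull out 2: (2/3) = -1  (since 3 mod 8 = 3)
  (1/3) = 1
Product of signs = -1
(80/233) = -1

-1


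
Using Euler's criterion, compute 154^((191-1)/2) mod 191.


p = 191 is prime and the exponent is (p-1)/2 = 95, so by Euler's criterion 154^95 = (154/191) = +1 or -1 mod 191.
Compute by square-and-multiply:
  95 = 64 + 16 + 8 + 4 + 2 + 1 (binary 1011111)
  Repeated squaring mod 191: 154^1 = 154, 154^2 = 32, 154^4 = 69, 154^8 = 177, 154^16 = 5, 154^32 = 25, 154^64 = 52
  154^95 = 154^64 * 154^16 * 154^8 * 154^4 * 154^2 * 154^1 = 52 * 5 * 177 * 69 * 32 * 154 mod 191
    52 * 5 = 260 = 69 mod 191
    69 * 177 = 12213 = 180 mod 191
    180 * 69 = 12420 = 5 mod 191
    5 * 32 = 160 = 160 mod 191
    160 * 154 = 24640 = 1 mod 191
  154^95 = 1 mod 191
Result 1: 154 is a quadratic residue mod 191.
154^95 mod 191 = 1

1


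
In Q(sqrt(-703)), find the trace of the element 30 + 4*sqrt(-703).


Tr(a + b*sqrt(d)) = (a + b*sqrt(d)) + (a - b*sqrt(d)) = 2a
= 2 * (30)
= 60

60


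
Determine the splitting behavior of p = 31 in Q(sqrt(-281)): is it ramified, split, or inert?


K = Q(sqrt(-281)). Since d mod 4 = 3, disc(K) = -1124.
Check p | disc: -1124 mod 31 = 23.
p does not divide disc. Compute Legendre symbol (d/p):
29^((31-1)/2) mod 31 = -1
(d/p) = -1, so p is inert: (p) stays prime with e=1, f=2, g=1.
Therefore p is inert.

inert


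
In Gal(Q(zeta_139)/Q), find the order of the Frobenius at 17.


The Frobenius at p in Gal(Q(zeta_n)/Q) = (Z/nZ)* is the class of p, so its order is ord_139(17), the smallest k >= 1 with 17^k = 1 mod 139.
n = 139 = 139, phi(139) = 138; the order divides phi(n).
Divisors of 138: 1, 2, 3, 6, 23, 46, 69, 138
Repeated squaring mod 139: 17^1 = 17, 17^2 = 11, 17^4 = 121, 17^8 = 46, 17^16 = 31, 17^32 = 127, 17^64 = 5, 17^128 = 25
Test divisors in increasing order:
  k=1: 17^1 = 17 mod 139
  k=2: 17^2 = 11 mod 139
  k=3: 17^3 = 11 * 17 = 48 mod 139
  k=6: 17^6 = 121 * 11 = 80 mod 139
  k=23: 17^23 = 31 * 121 * 11 * 17 = 43 mod 139
  k=46: 17^46 = 127 * 46 * 121 * 11 = 42 mod 139
  k=69: 17^69 = 5 * 121 * 17 = 138 mod 139
  k=138: 17^138 = 25 * 46 * 11 = 1 mod 139  <- first divisor giving 1
Order = 138

138


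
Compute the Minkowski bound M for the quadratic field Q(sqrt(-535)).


d = -535, d mod 4 = 1, so disc(K) = d = -535; |disc(K)| = 535
Imaginary quadratic field, so n = 2, s = r2 = 1, r1 = 0
M = (n!/n^n) * (4/pi)^s * sqrt(|disc(K)|) = (2!/2^2) * (4/pi)^1 * sqrt(535)
= 0.5 * 1.273240 * 23.130067
= 14.7251

14.7251


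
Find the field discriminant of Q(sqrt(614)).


For K = Q(sqrt(d)) with d squarefree: disc(K) = d if d = 1 mod 4, and disc(K) = 4d if d = 2 or 3 mod 4.
Here d = 614, and d mod 4 = 2.
d = 2 mod 4, not 1 (O_K = Z[sqrt(d)]), so disc(K) = 4d = 4 * (614) = 2456

2456


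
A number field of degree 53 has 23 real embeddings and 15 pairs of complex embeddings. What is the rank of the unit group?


By Dirichlet's unit theorem:
rank = r1 + r2 - 1
= 23 + 15 - 1
= 37

37


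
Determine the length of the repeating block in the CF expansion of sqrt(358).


Run the CF algorithm for sqrt(358).
a_0 = floor(sqrt(358)) = 18; set m_0=0, q_0=1.
Recurrence: m' = q*a - m,  q' = (d - m'^2)/q,  a' = floor((a_0 + m')/q').
  step 1: m=18, q=34, a=1
  step 2: m=16, q=3, a=11
  step 3: m=17, q=23, a=1
  step 4: m=6, q=14, a=1
  step 5: m=8, q=21, a=1
  step 6: m=13, q=9, a=3
  step 7: m=14, q=18, a=1
  step 8: m=4, q=19, a=1
  step 9: m=15, q=7, a=4
  step 10: m=13, q=27, a=1
  step 11: m=14, q=6, a=5
  step 12: m=16, q=17, a=2
  step 13: m=18, q=2, a=18
  step 14: m=18, q=17, a=2
  step 15: m=16, q=6, a=5
  step 16: m=14, q=27, a=1
  step 17: m=13, q=7, a=4
  step 18: m=15, q=19, a=1
  step 19: m=4, q=18, a=1
  step 20: m=14, q=9, a=3
  step 21: m=13, q=21, a=1
  step 22: m=8, q=14, a=1
  step 23: m=6, q=23, a=1
  step 24: m=17, q=3, a=11
  step 25: m=16, q=34, a=1
  step 26: m=18, q=1, a=36
a_26 = 2*a_0 = 36, so the period closes here.
sqrt(358) = [18; 1, 11, 1, 1, 1, 3, 1, 1, 4, 1, 5, 2, 18, 2, 5, 1, 4, 1, 1, 3, 1, 1, 1, 11, 1, 36]
Period length = 26

26


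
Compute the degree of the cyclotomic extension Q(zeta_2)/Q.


The degree equals Euler's totient phi(2).
2 = 2
phi(2) = 1

1


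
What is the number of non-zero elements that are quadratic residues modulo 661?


For prime p, the number of non-zero quadratic residues is (p-1)/2.
= (661-1)/2
= 330

330


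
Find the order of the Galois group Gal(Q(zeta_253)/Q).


|Gal(Q(zeta_253)/Q)| = phi(253)
= 220

220


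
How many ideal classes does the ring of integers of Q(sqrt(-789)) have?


K = Q(sqrt(-789)). d mod 4 = 3, so D = disc(K) = 4d = -3156
h(K) equals the number of primitive reduced positive-definite forms (a, b, c) = a*x^2 + b*x*y + c*y^2 with b^2 - 4ac = D,
where reduced means |b| <= a <= c, with b >= 0 whenever |b| = a or a = c, and primitive means gcd(a, b, c) = 1.
Reduced forces 3a^2 <= |D| = 3156, so 1 <= a <= 32; b must have the parity of D, and c = (b^2 - D)/(4a) must be an integer >= a.
Enumerate a = 1..32, b in [-a, a]:
  a=1: (1, 0, 789)  [1]
  a=2: (2, 2, 395)  [1]
  a=3: (3, 0, 263)  [1]
  a=4: none
  a=5: (5, -2, 158), (5, 2, 158)  [2]
  a=6: (6, 6, 133)  [1]
  a=7: (7, -6, 114), (7, 6, 114)  [2]
  a=8..9: none
  a=10: (10, -2, 79), (10, 2, 79)  [2]
  a=11: (11, -10, 74), (11, 10, 74)  [2]
  a=12: none
  a=13: (13, -4, 61), (13, 4, 61)  [2]
  a=14: (14, -6, 57), (14, 6, 57)  [2]
  a=15: (15, -12, 55), (15, 12, 55)  [2]
  a=16..18: none
  a=19: (19, -6, 42), (19, 6, 42)  [2]
  a=20: none
  a=21: (21, -6, 38), (21, 6, 38)  [2]
  a=22: (22, -10, 37), (22, 10, 37)  [2]
  a=23: (23, -8, 35), (23, 8, 35)  [2]
  a=24: none
  a=25: (25, -12, 33), (25, 12, 33)  [2]
  a=26: (26, -22, 35), (26, 22, 35)  [2]
  a=27..28: none
  a=29: (29, -18, 30), (29, 18, 30)  [2]
  a=30..32: none
Total reduced forms: 1 + 1 + 1 + 2 + 1 + 2 + 2 + 2 + 2 + 2 + 2 + 2 + 2 + 2 + 2 + 2 + 2 + 2 = 32
h = 32

32


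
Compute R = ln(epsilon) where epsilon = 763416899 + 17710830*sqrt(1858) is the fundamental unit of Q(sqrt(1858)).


epsilon = 763416899 + 17710830*sqrt(1858)
= 1.5268e+09
R = ln(1.5268e+09)
= 21.1465

21.1465
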